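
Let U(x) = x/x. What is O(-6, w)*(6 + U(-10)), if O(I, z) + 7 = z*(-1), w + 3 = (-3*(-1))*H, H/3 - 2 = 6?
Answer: -532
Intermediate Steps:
U(x) = 1
H = 24 (H = 6 + 3*6 = 6 + 18 = 24)
w = 69 (w = -3 - 3*(-1)*24 = -3 + 3*24 = -3 + 72 = 69)
O(I, z) = -7 - z (O(I, z) = -7 + z*(-1) = -7 - z)
O(-6, w)*(6 + U(-10)) = (-7 - 1*69)*(6 + 1) = (-7 - 69)*7 = -76*7 = -532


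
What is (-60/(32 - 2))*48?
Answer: -96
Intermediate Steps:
(-60/(32 - 2))*48 = (-60/30)*48 = ((1/30)*(-60))*48 = -2*48 = -96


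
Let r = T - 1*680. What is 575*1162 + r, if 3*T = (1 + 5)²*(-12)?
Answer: 667326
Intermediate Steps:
T = -144 (T = ((1 + 5)²*(-12))/3 = (6²*(-12))/3 = (36*(-12))/3 = (⅓)*(-432) = -144)
r = -824 (r = -144 - 1*680 = -144 - 680 = -824)
575*1162 + r = 575*1162 - 824 = 668150 - 824 = 667326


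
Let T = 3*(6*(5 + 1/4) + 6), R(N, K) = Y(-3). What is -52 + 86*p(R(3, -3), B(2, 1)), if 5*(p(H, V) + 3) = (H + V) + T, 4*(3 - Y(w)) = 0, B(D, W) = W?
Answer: 8469/5 ≈ 1693.8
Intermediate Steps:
Y(w) = 3 (Y(w) = 3 - ¼*0 = 3 + 0 = 3)
R(N, K) = 3
T = 225/2 (T = 3*(6*(5 + ¼) + 6) = 3*(6*(21/4) + 6) = 3*(63/2 + 6) = 3*(75/2) = 225/2 ≈ 112.50)
p(H, V) = 39/2 + H/5 + V/5 (p(H, V) = -3 + ((H + V) + 225/2)/5 = -3 + (225/2 + H + V)/5 = -3 + (45/2 + H/5 + V/5) = 39/2 + H/5 + V/5)
-52 + 86*p(R(3, -3), B(2, 1)) = -52 + 86*(39/2 + (⅕)*3 + (⅕)*1) = -52 + 86*(39/2 + ⅗ + ⅕) = -52 + 86*(203/10) = -52 + 8729/5 = 8469/5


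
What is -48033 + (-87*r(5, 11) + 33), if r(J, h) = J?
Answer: -48435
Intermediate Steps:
-48033 + (-87*r(5, 11) + 33) = -48033 + (-87*5 + 33) = -48033 + (-435 + 33) = -48033 - 402 = -48435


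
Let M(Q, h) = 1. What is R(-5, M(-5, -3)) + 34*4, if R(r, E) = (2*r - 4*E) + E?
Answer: 123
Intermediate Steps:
R(r, E) = -3*E + 2*r (R(r, E) = (-4*E + 2*r) + E = -3*E + 2*r)
R(-5, M(-5, -3)) + 34*4 = (-3*1 + 2*(-5)) + 34*4 = (-3 - 10) + 136 = -13 + 136 = 123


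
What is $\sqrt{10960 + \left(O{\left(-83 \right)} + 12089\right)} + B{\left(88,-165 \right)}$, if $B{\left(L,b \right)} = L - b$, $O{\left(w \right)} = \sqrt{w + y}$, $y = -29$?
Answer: $253 + \sqrt{23049 + 4 i \sqrt{7}} \approx 404.82 + 0.034854 i$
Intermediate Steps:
$O{\left(w \right)} = \sqrt{-29 + w}$ ($O{\left(w \right)} = \sqrt{w - 29} = \sqrt{-29 + w}$)
$\sqrt{10960 + \left(O{\left(-83 \right)} + 12089\right)} + B{\left(88,-165 \right)} = \sqrt{10960 + \left(\sqrt{-29 - 83} + 12089\right)} + \left(88 - -165\right) = \sqrt{10960 + \left(\sqrt{-112} + 12089\right)} + \left(88 + 165\right) = \sqrt{10960 + \left(4 i \sqrt{7} + 12089\right)} + 253 = \sqrt{10960 + \left(12089 + 4 i \sqrt{7}\right)} + 253 = \sqrt{23049 + 4 i \sqrt{7}} + 253 = 253 + \sqrt{23049 + 4 i \sqrt{7}}$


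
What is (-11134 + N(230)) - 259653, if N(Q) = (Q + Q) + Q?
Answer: -270097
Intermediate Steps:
N(Q) = 3*Q (N(Q) = 2*Q + Q = 3*Q)
(-11134 + N(230)) - 259653 = (-11134 + 3*230) - 259653 = (-11134 + 690) - 259653 = -10444 - 259653 = -270097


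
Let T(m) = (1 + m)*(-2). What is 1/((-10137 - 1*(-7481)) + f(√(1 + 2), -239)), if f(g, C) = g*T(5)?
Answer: -166/440869 + 3*√3/1763476 ≈ -0.00037358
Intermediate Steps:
T(m) = -2 - 2*m
f(g, C) = -12*g (f(g, C) = g*(-2 - 2*5) = g*(-2 - 10) = g*(-12) = -12*g)
1/((-10137 - 1*(-7481)) + f(√(1 + 2), -239)) = 1/((-10137 - 1*(-7481)) - 12*√(1 + 2)) = 1/((-10137 + 7481) - 12*√3) = 1/(-2656 - 12*√3)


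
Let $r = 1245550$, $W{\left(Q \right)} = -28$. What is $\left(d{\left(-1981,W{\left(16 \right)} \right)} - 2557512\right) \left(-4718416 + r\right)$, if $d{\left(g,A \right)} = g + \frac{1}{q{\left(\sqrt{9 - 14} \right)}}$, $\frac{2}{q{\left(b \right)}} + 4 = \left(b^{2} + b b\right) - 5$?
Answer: $8888809209165$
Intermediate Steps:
$q{\left(b \right)} = \frac{2}{-9 + 2 b^{2}}$ ($q{\left(b \right)} = \frac{2}{-4 - \left(5 - b^{2} - b b\right)} = \frac{2}{-4 + \left(\left(b^{2} + b^{2}\right) - 5\right)} = \frac{2}{-4 + \left(2 b^{2} - 5\right)} = \frac{2}{-4 + \left(-5 + 2 b^{2}\right)} = \frac{2}{-9 + 2 b^{2}}$)
$d{\left(g,A \right)} = - \frac{19}{2} + g$ ($d{\left(g,A \right)} = g + \frac{1}{2 \frac{1}{-9 + 2 \left(\sqrt{9 - 14}\right)^{2}}} = g + \frac{1}{2 \frac{1}{-9 + 2 \left(\sqrt{-5}\right)^{2}}} = g + \frac{1}{2 \frac{1}{-9 + 2 \left(i \sqrt{5}\right)^{2}}} = g + \frac{1}{2 \frac{1}{-9 + 2 \left(-5\right)}} = g + \frac{1}{2 \frac{1}{-9 - 10}} = g + \frac{1}{2 \frac{1}{-19}} = g + \frac{1}{2 \left(- \frac{1}{19}\right)} = g + \frac{1}{- \frac{2}{19}} = g - \frac{19}{2} = - \frac{19}{2} + g$)
$\left(d{\left(-1981,W{\left(16 \right)} \right)} - 2557512\right) \left(-4718416 + r\right) = \left(\left(- \frac{19}{2} - 1981\right) - 2557512\right) \left(-4718416 + 1245550\right) = \left(- \frac{3981}{2} - 2557512\right) \left(-3472866\right) = \left(- \frac{5119005}{2}\right) \left(-3472866\right) = 8888809209165$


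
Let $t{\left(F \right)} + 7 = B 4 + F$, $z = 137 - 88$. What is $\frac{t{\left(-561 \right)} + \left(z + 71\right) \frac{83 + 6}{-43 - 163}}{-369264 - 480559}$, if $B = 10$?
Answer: $\frac{59724}{87531769} \approx 0.00068231$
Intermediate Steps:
$z = 49$
$t{\left(F \right)} = 33 + F$ ($t{\left(F \right)} = -7 + \left(10 \cdot 4 + F\right) = -7 + \left(40 + F\right) = 33 + F$)
$\frac{t{\left(-561 \right)} + \left(z + 71\right) \frac{83 + 6}{-43 - 163}}{-369264 - 480559} = \frac{\left(33 - 561\right) + \left(49 + 71\right) \frac{83 + 6}{-43 - 163}}{-369264 - 480559} = \frac{-528 + 120 \frac{89}{-206}}{-849823} = \left(-528 + 120 \cdot 89 \left(- \frac{1}{206}\right)\right) \left(- \frac{1}{849823}\right) = \left(-528 + 120 \left(- \frac{89}{206}\right)\right) \left(- \frac{1}{849823}\right) = \left(-528 - \frac{5340}{103}\right) \left(- \frac{1}{849823}\right) = \left(- \frac{59724}{103}\right) \left(- \frac{1}{849823}\right) = \frac{59724}{87531769}$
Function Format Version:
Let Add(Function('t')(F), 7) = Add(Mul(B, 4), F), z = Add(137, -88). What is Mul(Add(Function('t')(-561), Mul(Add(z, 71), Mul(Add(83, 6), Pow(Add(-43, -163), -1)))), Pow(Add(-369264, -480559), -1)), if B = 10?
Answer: Rational(59724, 87531769) ≈ 0.00068231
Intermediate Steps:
z = 49
Function('t')(F) = Add(33, F) (Function('t')(F) = Add(-7, Add(Mul(10, 4), F)) = Add(-7, Add(40, F)) = Add(33, F))
Mul(Add(Function('t')(-561), Mul(Add(z, 71), Mul(Add(83, 6), Pow(Add(-43, -163), -1)))), Pow(Add(-369264, -480559), -1)) = Mul(Add(Add(33, -561), Mul(Add(49, 71), Mul(Add(83, 6), Pow(Add(-43, -163), -1)))), Pow(Add(-369264, -480559), -1)) = Mul(Add(-528, Mul(120, Mul(89, Pow(-206, -1)))), Pow(-849823, -1)) = Mul(Add(-528, Mul(120, Mul(89, Rational(-1, 206)))), Rational(-1, 849823)) = Mul(Add(-528, Mul(120, Rational(-89, 206))), Rational(-1, 849823)) = Mul(Add(-528, Rational(-5340, 103)), Rational(-1, 849823)) = Mul(Rational(-59724, 103), Rational(-1, 849823)) = Rational(59724, 87531769)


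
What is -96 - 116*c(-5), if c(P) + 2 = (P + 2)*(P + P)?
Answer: -3344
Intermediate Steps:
c(P) = -2 + 2*P*(2 + P) (c(P) = -2 + (P + 2)*(P + P) = -2 + (2 + P)*(2*P) = -2 + 2*P*(2 + P))
-96 - 116*c(-5) = -96 - 116*(-2 + 2*(-5)² + 4*(-5)) = -96 - 116*(-2 + 2*25 - 20) = -96 - 116*(-2 + 50 - 20) = -96 - 116*28 = -96 - 3248 = -3344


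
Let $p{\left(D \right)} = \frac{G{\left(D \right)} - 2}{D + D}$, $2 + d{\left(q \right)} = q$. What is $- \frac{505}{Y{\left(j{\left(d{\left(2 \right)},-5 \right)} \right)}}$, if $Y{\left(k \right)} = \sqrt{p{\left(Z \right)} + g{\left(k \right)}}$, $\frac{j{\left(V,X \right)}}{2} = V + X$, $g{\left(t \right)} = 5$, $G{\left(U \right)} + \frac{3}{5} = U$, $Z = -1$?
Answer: $- \frac{505 \sqrt{170}}{34} \approx -193.66$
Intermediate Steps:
$G{\left(U \right)} = - \frac{3}{5} + U$
$d{\left(q \right)} = -2 + q$
$p{\left(D \right)} = \frac{- \frac{13}{5} + D}{2 D}$ ($p{\left(D \right)} = \frac{\left(- \frac{3}{5} + D\right) - 2}{D + D} = \frac{- \frac{13}{5} + D}{2 D}$)
$j{\left(V,X \right)} = 2 V + 2 X$ ($j{\left(V,X \right)} = 2 \left(V + X\right) = 2 V + 2 X$)
$Y{\left(k \right)} = \frac{\sqrt{170}}{5}$ ($Y{\left(k \right)} = \sqrt{\frac{-13 + 5 \left(-1\right)}{10 \left(-1\right)} + 5} = \sqrt{\frac{1}{10} \left(-1\right) \left(-13 - 5\right) + 5} = \sqrt{\frac{1}{10} \left(-1\right) \left(-18\right) + 5} = \sqrt{\frac{9}{5} + 5} = \sqrt{\frac{34}{5}} = \frac{\sqrt{170}}{5}$)
$- \frac{505}{Y{\left(j{\left(d{\left(2 \right)},-5 \right)} \right)}} = - \frac{505}{\frac{1}{5} \sqrt{170}} = - 505 \frac{\sqrt{170}}{34} = - \frac{505 \sqrt{170}}{34}$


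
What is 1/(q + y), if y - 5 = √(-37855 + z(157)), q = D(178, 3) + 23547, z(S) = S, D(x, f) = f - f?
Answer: 11776/277367201 - I*√37698/554734402 ≈ 4.2456e-5 - 3.5e-7*I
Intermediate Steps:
D(x, f) = 0
q = 23547 (q = 0 + 23547 = 23547)
y = 5 + I*√37698 (y = 5 + √(-37855 + 157) = 5 + √(-37698) = 5 + I*√37698 ≈ 5.0 + 194.16*I)
1/(q + y) = 1/(23547 + (5 + I*√37698)) = 1/(23552 + I*√37698)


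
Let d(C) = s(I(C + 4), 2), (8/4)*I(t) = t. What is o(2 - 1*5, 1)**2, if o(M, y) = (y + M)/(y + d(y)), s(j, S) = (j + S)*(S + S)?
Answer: 4/361 ≈ 0.011080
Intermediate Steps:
I(t) = t/2
s(j, S) = 2*S*(S + j) (s(j, S) = (S + j)*(2*S) = 2*S*(S + j))
d(C) = 16 + 2*C (d(C) = 2*2*(2 + (C + 4)/2) = 2*2*(2 + (4 + C)/2) = 2*2*(2 + (2 + C/2)) = 2*2*(4 + C/2) = 16 + 2*C)
o(M, y) = (M + y)/(16 + 3*y) (o(M, y) = (y + M)/(y + (16 + 2*y)) = (M + y)/(16 + 3*y))
o(2 - 1*5, 1)**2 = (((2 - 1*5) + 1)/(16 + 3*1))**2 = (((2 - 5) + 1)/(16 + 3))**2 = ((-3 + 1)/19)**2 = ((1/19)*(-2))**2 = (-2/19)**2 = 4/361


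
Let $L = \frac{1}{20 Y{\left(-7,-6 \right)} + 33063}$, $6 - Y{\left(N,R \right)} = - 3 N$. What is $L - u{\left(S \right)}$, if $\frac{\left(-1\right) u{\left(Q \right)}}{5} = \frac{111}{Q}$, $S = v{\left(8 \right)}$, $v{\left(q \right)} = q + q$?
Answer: $\frac{18183481}{524208} \approx 34.688$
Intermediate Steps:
$Y{\left(N,R \right)} = 6 + 3 N$ ($Y{\left(N,R \right)} = 6 - - 3 N = 6 + 3 N$)
$v{\left(q \right)} = 2 q$
$S = 16$ ($S = 2 \cdot 8 = 16$)
$u{\left(Q \right)} = - \frac{555}{Q}$ ($u{\left(Q \right)} = - 5 \frac{111}{Q} = - \frac{555}{Q}$)
$L = \frac{1}{32763}$ ($L = \frac{1}{20 \left(6 + 3 \left(-7\right)\right) + 33063} = \frac{1}{20 \left(6 - 21\right) + 33063} = \frac{1}{20 \left(-15\right) + 33063} = \frac{1}{-300 + 33063} = \frac{1}{32763} \approx 3.0522 \cdot 10^{-5}$)
$L - u{\left(S \right)} = \frac{1}{32763} - - \frac{555}{16} = \frac{1}{32763} + \frac{555}{16} = \frac{18183481}{524208}$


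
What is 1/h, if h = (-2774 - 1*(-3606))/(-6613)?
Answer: -6613/832 ≈ -7.9483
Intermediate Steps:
h = -832/6613 (h = (-2774 + 3606)*(-1/6613) = 832*(-1/6613) = -832/6613 ≈ -0.12581)
1/h = 1/(-832/6613) = -6613/832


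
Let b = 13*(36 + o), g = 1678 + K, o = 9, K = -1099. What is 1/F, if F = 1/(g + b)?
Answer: 1164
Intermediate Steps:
g = 579 (g = 1678 - 1099 = 579)
b = 585 (b = 13*(36 + 9) = 13*45 = 585)
F = 1/1164 (F = 1/(579 + 585) = 1/1164 ≈ 0.00085911)
1/F = 1/(1/1164) = 1164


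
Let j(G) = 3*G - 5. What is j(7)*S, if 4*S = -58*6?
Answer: -1392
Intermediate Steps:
S = -87 (S = (-58*6)/4 = (1/4)*(-348) = -87)
j(G) = -5 + 3*G
j(7)*S = (-5 + 3*7)*(-87) = (-5 + 21)*(-87) = 16*(-87) = -1392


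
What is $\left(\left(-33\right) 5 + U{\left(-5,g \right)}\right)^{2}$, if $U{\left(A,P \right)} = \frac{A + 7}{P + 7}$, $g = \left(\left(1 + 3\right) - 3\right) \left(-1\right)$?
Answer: $\frac{244036}{9} \approx 27115.0$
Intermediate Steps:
$g = -1$ ($g = \left(4 - 3\right) \left(-1\right) = 1 \left(-1\right) = -1$)
$U{\left(A,P \right)} = \frac{7 + A}{7 + P}$
$\left(\left(-33\right) 5 + U{\left(-5,g \right)}\right)^{2} = \left(\left(-33\right) 5 + \frac{7 - 5}{7 - 1}\right)^{2} = \left(-165 + \frac{1}{6} \cdot 2\right)^{2} = \left(-165 + \frac{1}{3}\right)^{2} = \left(- \frac{494}{3}\right)^{2} = \frac{244036}{9}$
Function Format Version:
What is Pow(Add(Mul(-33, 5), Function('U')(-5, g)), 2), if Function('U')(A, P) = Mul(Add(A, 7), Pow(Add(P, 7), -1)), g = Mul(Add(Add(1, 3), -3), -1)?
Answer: Rational(244036, 9) ≈ 27115.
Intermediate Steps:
g = -1 (g = Mul(Add(4, -3), -1) = Mul(1, -1) = -1)
Function('U')(A, P) = Mul(Pow(Add(7, P), -1), Add(7, A)) (Function('U')(A, P) = Mul(Add(7, A), Pow(Add(7, P), -1)) = Mul(Pow(Add(7, P), -1), Add(7, A)))
Pow(Add(Mul(-33, 5), Function('U')(-5, g)), 2) = Pow(Add(Mul(-33, 5), Mul(Pow(Add(7, -1), -1), Add(7, -5))), 2) = Pow(Add(-165, Mul(Pow(6, -1), 2)), 2) = Pow(Add(-165, Mul(Rational(1, 6), 2)), 2) = Pow(Add(-165, Rational(1, 3)), 2) = Pow(Rational(-494, 3), 2) = Rational(244036, 9)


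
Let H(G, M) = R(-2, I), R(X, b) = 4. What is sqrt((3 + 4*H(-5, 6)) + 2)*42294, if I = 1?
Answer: 42294*sqrt(21) ≈ 1.9382e+5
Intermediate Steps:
H(G, M) = 4
sqrt((3 + 4*H(-5, 6)) + 2)*42294 = sqrt((3 + 4*4) + 2)*42294 = sqrt((3 + 16) + 2)*42294 = sqrt(19 + 2)*42294 = sqrt(21)*42294 = 42294*sqrt(21)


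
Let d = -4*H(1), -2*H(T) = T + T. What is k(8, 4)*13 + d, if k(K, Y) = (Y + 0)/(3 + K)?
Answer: 96/11 ≈ 8.7273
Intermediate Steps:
H(T) = -T (H(T) = -(T + T)/2 = -T)
d = 4 (d = -(-4) = -4*(-1) = 4)
k(K, Y) = Y/(3 + K)
k(8, 4)*13 + d = (4/(3 + 8))*13 + 4 = (4/11)*13 + 4 = 52/11 + 4 = 96/11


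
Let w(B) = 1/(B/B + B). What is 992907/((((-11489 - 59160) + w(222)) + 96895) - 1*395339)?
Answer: -221418261/82307738 ≈ -2.6901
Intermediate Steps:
w(B) = 1/(1 + B)
992907/((((-11489 - 59160) + w(222)) + 96895) - 1*395339) = 992907/((((-11489 - 59160) + 1/(1 + 222)) + 96895) - 1*395339) = 992907/(((-70649 + 1/223) + 96895) - 395339) = 992907/((-15754726/223 + 96895) - 395339) = 992907/(5852859/223 - 395339) = 992907/(-82307738/223) = 992907*(-223/82307738) = -221418261/82307738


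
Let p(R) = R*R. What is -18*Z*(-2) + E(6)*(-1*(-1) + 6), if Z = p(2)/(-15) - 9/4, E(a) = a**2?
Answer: 807/5 ≈ 161.40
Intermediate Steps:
p(R) = R**2
Z = -151/60 (Z = 2**2/(-15) - 9/4 = 4*(-1/15) - 9*1/4 = -4/15 - 9/4 = -151/60 ≈ -2.5167)
-18*Z*(-2) + E(6)*(-1*(-1) + 6) = -(-453)*(-2)/10 + 6**2*(-1*(-1) + 6) = -18*151/30 + 36*(1 + 6) = -453/5 + 36*7 = -453/5 + 252 = 807/5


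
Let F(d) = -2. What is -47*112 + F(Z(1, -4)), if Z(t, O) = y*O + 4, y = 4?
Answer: -5266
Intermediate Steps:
Z(t, O) = 4 + 4*O (Z(t, O) = 4*O + 4 = 4 + 4*O)
-47*112 + F(Z(1, -4)) = -47*112 - 2 = -5264 - 2 = -5266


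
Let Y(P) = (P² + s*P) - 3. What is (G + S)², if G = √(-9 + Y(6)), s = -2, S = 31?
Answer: 973 + 124*√3 ≈ 1187.8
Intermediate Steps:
Y(P) = -3 + P² - 2*P (Y(P) = (P² - 2*P) - 3 = -3 + P² - 2*P)
G = 2*√3 (G = √(-9 + (-3 + 6² - 2*6)) = √(-9 + (-3 + 36 - 12)) = √(-9 + 21) = √12 = 2*√3 ≈ 3.4641)
(G + S)² = (2*√3 + 31)² = (31 + 2*√3)²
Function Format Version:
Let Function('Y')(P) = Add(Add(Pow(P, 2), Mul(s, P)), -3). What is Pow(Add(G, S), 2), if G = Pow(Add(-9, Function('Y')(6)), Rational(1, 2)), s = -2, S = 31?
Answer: Add(973, Mul(124, Pow(3, Rational(1, 2)))) ≈ 1187.8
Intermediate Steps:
Function('Y')(P) = Add(-3, Pow(P, 2), Mul(-2, P)) (Function('Y')(P) = Add(Add(Pow(P, 2), Mul(-2, P)), -3) = Add(-3, Pow(P, 2), Mul(-2, P)))
G = Mul(2, Pow(3, Rational(1, 2))) (G = Pow(Add(-9, Add(-3, Pow(6, 2), Mul(-2, 6))), Rational(1, 2)) = Pow(Add(-9, Add(-3, 36, -12)), Rational(1, 2)) = Pow(Add(-9, 21), Rational(1, 2)) = Pow(12, Rational(1, 2)) = Mul(2, Pow(3, Rational(1, 2))) ≈ 3.4641)
Pow(Add(G, S), 2) = Pow(Add(Mul(2, Pow(3, Rational(1, 2))), 31), 2) = Pow(Add(31, Mul(2, Pow(3, Rational(1, 2)))), 2)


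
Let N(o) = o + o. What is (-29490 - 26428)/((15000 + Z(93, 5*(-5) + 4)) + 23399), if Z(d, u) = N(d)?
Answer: -55918/38585 ≈ -1.4492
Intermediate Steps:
N(o) = 2*o
Z(d, u) = 2*d
(-29490 - 26428)/((15000 + Z(93, 5*(-5) + 4)) + 23399) = (-29490 - 26428)/((15000 + 2*93) + 23399) = -55918/((15000 + 186) + 23399) = -55918/(15186 + 23399) = -55918/38585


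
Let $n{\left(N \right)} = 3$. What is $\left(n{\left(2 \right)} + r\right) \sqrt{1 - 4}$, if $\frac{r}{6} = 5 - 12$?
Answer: $- 39 i \sqrt{3} \approx - 67.55 i$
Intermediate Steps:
$r = -42$ ($r = 6 \left(5 - 12\right) = 6 \left(-7\right) = -42$)
$\left(n{\left(2 \right)} + r\right) \sqrt{1 - 4} = \left(3 - 42\right) \sqrt{1 - 4} = - 39 \sqrt{-3} = - 39 i \sqrt{3}$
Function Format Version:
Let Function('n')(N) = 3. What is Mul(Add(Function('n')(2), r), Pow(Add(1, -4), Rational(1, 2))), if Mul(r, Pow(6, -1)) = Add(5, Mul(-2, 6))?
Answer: Mul(-39, I, Pow(3, Rational(1, 2))) ≈ Mul(-67.550, I)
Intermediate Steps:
r = -42 (r = Mul(6, Add(5, Mul(-2, 6))) = Mul(6, Add(5, -12)) = Mul(6, -7) = -42)
Mul(Add(Function('n')(2), r), Pow(Add(1, -4), Rational(1, 2))) = Mul(Add(3, -42), Pow(Add(1, -4), Rational(1, 2))) = Mul(-39, Pow(-3, Rational(1, 2))) = Mul(-39, Mul(I, Pow(3, Rational(1, 2)))) = Mul(-39, I, Pow(3, Rational(1, 2)))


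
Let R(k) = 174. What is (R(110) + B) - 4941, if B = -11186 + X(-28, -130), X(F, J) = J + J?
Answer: -16213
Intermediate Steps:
X(F, J) = 2*J
B = -11446 (B = -11186 + 2*(-130) = -11186 - 260 = -11446)
(R(110) + B) - 4941 = (174 - 11446) - 4941 = -11272 - 4941 = -16213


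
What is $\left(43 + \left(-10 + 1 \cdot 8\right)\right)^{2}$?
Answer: $1681$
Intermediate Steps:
$\left(43 + \left(-10 + 1 \cdot 8\right)\right)^{2} = \left(43 + \left(-10 + 8\right)\right)^{2} = \left(43 - 2\right)^{2} = 41^{2} = 1681$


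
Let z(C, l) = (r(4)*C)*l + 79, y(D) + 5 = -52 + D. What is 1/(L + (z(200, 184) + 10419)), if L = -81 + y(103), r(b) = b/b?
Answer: 1/47263 ≈ 2.1158e-5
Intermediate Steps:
y(D) = -57 + D (y(D) = -5 + (-52 + D) = -57 + D)
r(b) = 1
z(C, l) = 79 + C*l (z(C, l) = (1*C)*l + 79 = C*l + 79 = 79 + C*l)
L = -35 (L = -81 + (-57 + 103) = -81 + 46 = -35)
1/(L + (z(200, 184) + 10419)) = 1/(-35 + ((79 + 200*184) + 10419)) = 1/(-35 + ((79 + 36800) + 10419)) = 1/(-35 + (36879 + 10419)) = 1/(-35 + 47298) = 1/47263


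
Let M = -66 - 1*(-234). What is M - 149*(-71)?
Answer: 10747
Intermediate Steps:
M = 168 (M = -66 + 234 = 168)
M - 149*(-71) = 168 - 149*(-71) = 168 + 10579 = 10747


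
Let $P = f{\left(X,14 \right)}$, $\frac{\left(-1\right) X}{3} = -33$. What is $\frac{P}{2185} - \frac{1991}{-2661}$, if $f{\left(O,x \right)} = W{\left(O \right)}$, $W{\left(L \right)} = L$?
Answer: $\frac{4613774}{5814285} \approx 0.79352$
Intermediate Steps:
$X = 99$ ($X = \left(-3\right) \left(-33\right) = 99$)
$f{\left(O,x \right)} = O$
$P = 99$
$\frac{P}{2185} - \frac{1991}{-2661} = \frac{99}{2185} - \frac{1991}{-2661} = 99 \cdot \frac{1}{2185} - - \frac{1991}{2661} = \frac{99}{2185} + \frac{1991}{2661} = \frac{4613774}{5814285}$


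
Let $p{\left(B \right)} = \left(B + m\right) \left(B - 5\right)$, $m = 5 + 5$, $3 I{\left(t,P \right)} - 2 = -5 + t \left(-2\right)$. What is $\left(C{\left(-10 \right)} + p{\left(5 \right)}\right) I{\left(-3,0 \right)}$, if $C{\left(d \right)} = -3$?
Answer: $-3$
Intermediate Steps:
$I{\left(t,P \right)} = -1 - \frac{2 t}{3}$ ($I{\left(t,P \right)} = \frac{2}{3} + \frac{-5 + t \left(-2\right)}{3} = \frac{2}{3} + \frac{-5 - 2 t}{3} = \frac{2}{3} - \left(\frac{5}{3} + \frac{2 t}{3}\right) = -1 - \frac{2 t}{3}$)
$m = 10$
$p{\left(B \right)} = \left(-5 + B\right) \left(10 + B\right)$ ($p{\left(B \right)} = \left(B + 10\right) \left(B - 5\right) = \left(10 + B\right) \left(-5 + B\right) = \left(-5 + B\right) \left(10 + B\right)$)
$\left(C{\left(-10 \right)} + p{\left(5 \right)}\right) I{\left(-3,0 \right)} = \left(-3 + \left(-50 + 5^{2} + 5 \cdot 5\right)\right) \left(-1 - -2\right) = \left(-3 + \left(-50 + 25 + 25\right)\right) \left(-1 + 2\right) = \left(-3 + 0\right) 1 = \left(-3\right) 1 = -3$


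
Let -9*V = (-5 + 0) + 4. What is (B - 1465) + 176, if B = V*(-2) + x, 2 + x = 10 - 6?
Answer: -11585/9 ≈ -1287.2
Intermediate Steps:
x = 2 (x = -2 + (10 - 6) = -2 + 4 = 2)
V = ⅑ (V = -((-5 + 0) + 4)/9 = -(-5 + 4)/9 = -⅑*(-1) = ⅑ ≈ 0.11111)
B = 16/9 (B = (⅑)*(-2) + 2 = -2/9 + 2 = 16/9 ≈ 1.7778)
(B - 1465) + 176 = (16/9 - 1465) + 176 = -13169/9 + 176 = -11585/9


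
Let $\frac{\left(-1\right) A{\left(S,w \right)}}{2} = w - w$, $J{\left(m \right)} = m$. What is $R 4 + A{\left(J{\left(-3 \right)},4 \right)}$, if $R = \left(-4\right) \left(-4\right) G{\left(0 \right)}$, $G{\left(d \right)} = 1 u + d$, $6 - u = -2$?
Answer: $512$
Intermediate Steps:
$u = 8$ ($u = 6 - -2 = 6 + 2 = 8$)
$G{\left(d \right)} = 8 + d$ ($G{\left(d \right)} = 1 \cdot 8 + d = 8 + d$)
$A{\left(S,w \right)} = 0$ ($A{\left(S,w \right)} = - 2 \left(w - w\right) = \left(-2\right) 0 = 0$)
$R = 128$ ($R = \left(-4\right) \left(-4\right) \left(8 + 0\right) = 16 \cdot 8 = 128$)
$R 4 + A{\left(J{\left(-3 \right)},4 \right)} = 128 \cdot 4 + 0 = 512 + 0 = 512$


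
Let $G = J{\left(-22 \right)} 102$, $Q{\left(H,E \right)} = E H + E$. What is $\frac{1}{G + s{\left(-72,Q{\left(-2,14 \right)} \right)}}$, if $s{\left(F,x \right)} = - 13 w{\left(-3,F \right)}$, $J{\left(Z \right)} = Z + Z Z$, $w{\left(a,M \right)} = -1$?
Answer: $\frac{1}{47137} \approx 2.1215 \cdot 10^{-5}$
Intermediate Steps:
$J{\left(Z \right)} = Z + Z^{2}$
$Q{\left(H,E \right)} = E + E H$
$s{\left(F,x \right)} = 13$ ($s{\left(F,x \right)} = \left(-13\right) \left(-1\right) = 13$)
$G = 47124$ ($G = - 22 \left(1 - 22\right) 102 = \left(-22\right) \left(-21\right) 102 = 462 \cdot 102 = 47124$)
$\frac{1}{G + s{\left(-72,Q{\left(-2,14 \right)} \right)}} = \frac{1}{47124 + 13} = \frac{1}{47137}$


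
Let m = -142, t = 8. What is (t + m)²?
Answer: 17956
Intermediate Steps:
(t + m)² = (8 - 142)² = (-134)² = 17956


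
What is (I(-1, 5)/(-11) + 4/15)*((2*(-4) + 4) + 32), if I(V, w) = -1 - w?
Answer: 3752/165 ≈ 22.739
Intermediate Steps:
(I(-1, 5)/(-11) + 4/15)*((2*(-4) + 4) + 32) = ((-1 - 1*5)/(-11) + 4/15)*((2*(-4) + 4) + 32) = ((-1 - 5)*(-1/11) + 4*(1/15))*((-8 + 4) + 32) = (-6*(-1/11) + 4/15)*(-4 + 32) = (6/11 + 4/15)*28 = (134/165)*28 = 3752/165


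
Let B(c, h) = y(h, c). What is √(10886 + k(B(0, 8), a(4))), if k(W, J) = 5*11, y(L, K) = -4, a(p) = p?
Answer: √10941 ≈ 104.60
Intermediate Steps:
B(c, h) = -4
k(W, J) = 55
√(10886 + k(B(0, 8), a(4))) = √(10886 + 55) = √10941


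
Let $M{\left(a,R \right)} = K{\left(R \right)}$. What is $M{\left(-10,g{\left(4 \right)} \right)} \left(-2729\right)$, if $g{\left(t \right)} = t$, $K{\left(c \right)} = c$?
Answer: $-10916$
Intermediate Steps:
$M{\left(a,R \right)} = R$
$M{\left(-10,g{\left(4 \right)} \right)} \left(-2729\right) = 4 \left(-2729\right) = -10916$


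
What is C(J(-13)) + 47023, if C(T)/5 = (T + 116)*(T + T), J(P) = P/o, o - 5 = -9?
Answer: 407189/8 ≈ 50899.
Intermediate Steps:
o = -4 (o = 5 - 9 = -4)
J(P) = -P/4 (J(P) = P/(-4) = P*(-1/4) = -P/4)
C(T) = 10*T*(116 + T) (C(T) = 5*((T + 116)*(T + T)) = 5*((116 + T)*(2*T)) = 5*(2*T*(116 + T)) = 10*T*(116 + T))
C(J(-13)) + 47023 = 10*(-1/4*(-13))*(116 - 1/4*(-13)) + 47023 = 10*(13/4)*(116 + 13/4) + 47023 = 10*(13/4)*(477/4) + 47023 = 31005/8 + 47023 = 407189/8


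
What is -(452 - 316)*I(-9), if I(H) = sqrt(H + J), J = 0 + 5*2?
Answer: -136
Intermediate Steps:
J = 10 (J = 0 + 10 = 10)
I(H) = sqrt(10 + H) (I(H) = sqrt(H + 10) = sqrt(10 + H))
-(452 - 316)*I(-9) = -(452 - 316)*sqrt(10 - 9) = -136*sqrt(1) = -136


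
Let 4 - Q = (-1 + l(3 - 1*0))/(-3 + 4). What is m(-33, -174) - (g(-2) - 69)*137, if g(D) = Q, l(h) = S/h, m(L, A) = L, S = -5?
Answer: 25520/3 ≈ 8506.7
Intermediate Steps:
l(h) = -5/h
Q = 20/3 (Q = 4 - (-1 - 5/(3 - 1*0))/(-3 + 4) = 4 - (-1 - 5/(3 + 0))/1 = 4 - (-1 - 5/3) = 4 - (-8)/3 = 4 - 1*(-8/3) = 4 + 8/3 = 20/3 ≈ 6.6667)
g(D) = 20/3
m(-33, -174) - (g(-2) - 69)*137 = -33 - (20/3 - 69)*137 = -33 - (-187)*137/3 = -33 - 1*(-25619/3) = -33 + 25619/3 = 25520/3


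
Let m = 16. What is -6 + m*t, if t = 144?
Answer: 2298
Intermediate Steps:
-6 + m*t = -6 + 16*144 = -6 + 2304 = 2298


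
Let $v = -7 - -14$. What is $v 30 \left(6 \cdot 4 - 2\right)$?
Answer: $4620$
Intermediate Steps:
$v = 7$ ($v = -7 + 14 = 7$)
$v 30 \left(6 \cdot 4 - 2\right) = 7 \cdot 30 \left(6 \cdot 4 - 2\right) = 210 \left(24 - 2\right) = 210 \cdot 22 = 4620$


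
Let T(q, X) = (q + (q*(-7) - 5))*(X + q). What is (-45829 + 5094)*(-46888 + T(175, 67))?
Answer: 12310035530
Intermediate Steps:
T(q, X) = (-5 - 6*q)*(X + q) (T(q, X) = (q + (-7*q - 5))*(X + q) = (q + (-5 - 7*q))*(X + q) = (-5 - 6*q)*(X + q))
(-45829 + 5094)*(-46888 + T(175, 67)) = (-45829 + 5094)*(-46888 + (-6*175² - 5*67 - 5*175 - 6*67*175)) = -40735*(-46888 + (-6*30625 - 335 - 875 - 70350)) = -40735*(-46888 + (-183750 - 335 - 875 - 70350)) = -40735*(-46888 - 255310) = -40735*(-302198) = 12310035530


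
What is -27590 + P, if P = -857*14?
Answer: -39588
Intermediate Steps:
P = -11998
-27590 + P = -27590 - 11998 = -39588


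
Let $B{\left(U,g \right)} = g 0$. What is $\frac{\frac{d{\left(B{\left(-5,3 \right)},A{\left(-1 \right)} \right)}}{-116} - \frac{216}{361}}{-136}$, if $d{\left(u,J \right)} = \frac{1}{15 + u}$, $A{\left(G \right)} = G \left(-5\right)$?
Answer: $\frac{376201}{85427040} \approx 0.0044038$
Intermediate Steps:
$A{\left(G \right)} = - 5 G$
$B{\left(U,g \right)} = 0$
$\frac{\frac{d{\left(B{\left(-5,3 \right)},A{\left(-1 \right)} \right)}}{-116} - \frac{216}{361}}{-136} = \frac{\frac{1}{\left(15 + 0\right) \left(-116\right)} - \frac{216}{361}}{-136} = \left(\frac{1}{15} \left(- \frac{1}{116}\right) - \frac{216}{361}\right) \left(- \frac{1}{136}\right) = \left(- \frac{1}{1740} - \frac{216}{361}\right) \left(- \frac{1}{136}\right) = \left(- \frac{376201}{628140}\right) \left(- \frac{1}{136}\right) = \frac{376201}{85427040}$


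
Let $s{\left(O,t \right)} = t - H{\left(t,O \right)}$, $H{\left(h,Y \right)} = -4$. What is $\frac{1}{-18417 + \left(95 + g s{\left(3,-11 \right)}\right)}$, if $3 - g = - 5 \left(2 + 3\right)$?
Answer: $- \frac{1}{18518} \approx -5.4002 \cdot 10^{-5}$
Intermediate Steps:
$s{\left(O,t \right)} = 4 + t$ ($s{\left(O,t \right)} = t - -4 = t + 4 = 4 + t$)
$g = 28$ ($g = 3 - - 5 \left(2 + 3\right) = 3 - \left(-5\right) 5 = 3 - -25 = 3 + 25 = 28$)
$\frac{1}{-18417 + \left(95 + g s{\left(3,-11 \right)}\right)} = \frac{1}{-18417 + \left(95 + 28 \left(4 - 11\right)\right)} = \frac{1}{-18417 + \left(95 + 28 \left(-7\right)\right)} = \frac{1}{-18417 + \left(95 - 196\right)} = \frac{1}{-18417 - 101} = \frac{1}{-18518} = - \frac{1}{18518}$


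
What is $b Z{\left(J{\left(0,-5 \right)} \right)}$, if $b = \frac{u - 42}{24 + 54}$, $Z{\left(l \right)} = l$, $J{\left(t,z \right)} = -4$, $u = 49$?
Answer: $- \frac{14}{39} \approx -0.35897$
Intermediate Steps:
$b = \frac{7}{78}$ ($b = \frac{49 - 42}{24 + 54} = \frac{7}{78} \approx 0.089744$)
$b Z{\left(J{\left(0,-5 \right)} \right)} = \frac{7}{78} \left(-4\right) = - \frac{14}{39}$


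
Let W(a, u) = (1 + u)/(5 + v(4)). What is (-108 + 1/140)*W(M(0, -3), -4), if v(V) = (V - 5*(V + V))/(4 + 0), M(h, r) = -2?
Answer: -45357/560 ≈ -80.995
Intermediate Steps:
v(V) = -9*V/4 (v(V) = (V - 10*V)/4 = (V - 10*V)*(¼) = -9*V*(¼) = -9*V/4)
W(a, u) = -¼ - u/4 (W(a, u) = (1 + u)/(5 - 9/4*4) = (1 + u)/(5 - 9) = (1 + u)/(-4) = (1 + u)*(-¼) = -¼ - u/4)
(-108 + 1/140)*W(M(0, -3), -4) = (-108 + 1/140)*(-¼ - ¼*(-4)) = (-108 + 1/140)*(-¼ + 1) = -15119/140*¾ = -45357/560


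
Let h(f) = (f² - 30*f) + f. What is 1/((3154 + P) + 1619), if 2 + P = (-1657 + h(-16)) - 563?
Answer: 1/3271 ≈ 0.00030572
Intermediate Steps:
h(f) = f² - 29*f
P = -1502 (P = -2 + ((-1657 - 16*(-29 - 16)) - 563) = -2 + ((-1657 - 16*(-45)) - 563) = -2 + ((-1657 + 720) - 563) = -2 + (-937 - 563) = -2 - 1500 = -1502)
1/((3154 + P) + 1619) = 1/((3154 - 1502) + 1619) = 1/(1652 + 1619) = 1/3271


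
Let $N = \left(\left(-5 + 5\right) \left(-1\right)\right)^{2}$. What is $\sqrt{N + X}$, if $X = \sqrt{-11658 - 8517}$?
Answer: $\sqrt{5} \sqrt[4]{807} \sqrt{i} \approx 8.4273 + 8.4273 i$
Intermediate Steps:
$X = 5 i \sqrt{807}$ ($X = \sqrt{-20175} = 5 i \sqrt{807} \approx 142.04 i$)
$N = 0$ ($N = \left(0 \left(-1\right)\right)^{2} = 0^{2} = 0$)
$\sqrt{N + X} = \sqrt{0 + 5 i \sqrt{807}} = \sqrt{5 i \sqrt{807}} = \sqrt{5} \sqrt[4]{807} \sqrt{i}$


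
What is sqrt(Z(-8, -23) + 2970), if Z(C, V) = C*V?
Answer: sqrt(3154) ≈ 56.160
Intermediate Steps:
sqrt(Z(-8, -23) + 2970) = sqrt(-8*(-23) + 2970) = sqrt(184 + 2970) = sqrt(3154)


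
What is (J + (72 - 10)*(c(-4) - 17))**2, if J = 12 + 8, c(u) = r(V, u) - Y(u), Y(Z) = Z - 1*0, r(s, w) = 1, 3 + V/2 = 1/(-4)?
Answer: 524176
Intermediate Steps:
V = -13/2 (V = -6 + 2/(-4) = -6 + 2*(-1/4) = -6 - 1/2 = -13/2 ≈ -6.5000)
Y(Z) = Z (Y(Z) = Z + 0 = Z)
c(u) = 1 - u
J = 20
(J + (72 - 10)*(c(-4) - 17))**2 = (20 + (72 - 10)*((1 - 1*(-4)) - 17))**2 = (20 + 62*((1 + 4) - 17))**2 = (20 + 62*(5 - 17))**2 = (20 + 62*(-12))**2 = (20 - 744)**2 = (-724)**2 = 524176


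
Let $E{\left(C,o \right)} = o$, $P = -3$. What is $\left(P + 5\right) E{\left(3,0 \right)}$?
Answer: $0$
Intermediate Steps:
$\left(P + 5\right) E{\left(3,0 \right)} = \left(-3 + 5\right) 0 = 2 \cdot 0 = 0$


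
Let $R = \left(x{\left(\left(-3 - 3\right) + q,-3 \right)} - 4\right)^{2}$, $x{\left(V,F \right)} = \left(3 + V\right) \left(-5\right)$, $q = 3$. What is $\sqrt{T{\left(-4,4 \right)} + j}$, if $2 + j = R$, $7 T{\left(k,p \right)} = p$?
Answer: $\frac{\sqrt{714}}{7} \approx 3.8173$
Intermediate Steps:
$T{\left(k,p \right)} = \frac{p}{7}$
$x{\left(V,F \right)} = -15 - 5 V$
$R = 16$ ($R = \left(\left(-15 - 5 \left(\left(-3 - 3\right) + 3\right)\right) - 4\right)^{2} = \left(\left(-15 - 5 \left(-6 + 3\right)\right) - 4\right)^{2} = \left(\left(-15 - -15\right) - 4\right)^{2} = \left(\left(-15 + 15\right) - 4\right)^{2} = \left(0 - 4\right)^{2} = \left(-4\right)^{2} = 16$)
$j = 14$ ($j = -2 + 16 = 14$)
$\sqrt{T{\left(-4,4 \right)} + j} = \sqrt{\frac{1}{7} \cdot 4 + 14} = \sqrt{\frac{4}{7} + 14} = \sqrt{\frac{102}{7}} = \frac{\sqrt{714}}{7}$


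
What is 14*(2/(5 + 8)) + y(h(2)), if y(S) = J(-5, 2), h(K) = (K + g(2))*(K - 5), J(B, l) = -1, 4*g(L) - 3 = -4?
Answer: 15/13 ≈ 1.1538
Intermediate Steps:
g(L) = -¼ (g(L) = ¾ + (¼)*(-4) = ¾ - 1 = -¼)
h(K) = (-5 + K)*(-¼ + K) (h(K) = (K - ¼)*(K - 5) = (-¼ + K)*(-5 + K) = (-5 + K)*(-¼ + K))
y(S) = -1
14*(2/(5 + 8)) + y(h(2)) = 14*(2/(5 + 8)) - 1 = 14*(2/13) - 1 = 28/13 - 1 = 15/13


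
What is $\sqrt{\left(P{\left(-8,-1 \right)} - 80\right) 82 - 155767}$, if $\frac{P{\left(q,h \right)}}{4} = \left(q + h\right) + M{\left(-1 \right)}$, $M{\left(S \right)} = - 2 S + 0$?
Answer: $i \sqrt{164623} \approx 405.74 i$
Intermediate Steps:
$M{\left(S \right)} = - 2 S$
$P{\left(q,h \right)} = 8 + 4 h + 4 q$ ($P{\left(q,h \right)} = 4 \left(\left(q + h\right) - -2\right) = 4 \left(\left(h + q\right) + 2\right) = 4 \left(2 + h + q\right) = 8 + 4 h + 4 q$)
$\sqrt{\left(P{\left(-8,-1 \right)} - 80\right) 82 - 155767} = \sqrt{\left(\left(8 + 4 \left(-1\right) + 4 \left(-8\right)\right) - 80\right) 82 - 155767} = \sqrt{\left(\left(8 - 4 - 32\right) - 80\right) 82 - 155767} = \sqrt{\left(-28 - 80\right) 82 - 155767} = \sqrt{\left(-108\right) 82 - 155767} = \sqrt{-8856 - 155767} = \sqrt{-164623} = i \sqrt{164623}$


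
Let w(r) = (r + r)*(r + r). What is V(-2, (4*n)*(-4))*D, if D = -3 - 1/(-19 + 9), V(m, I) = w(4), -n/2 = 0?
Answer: -928/5 ≈ -185.60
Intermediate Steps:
n = 0 (n = -2*0 = 0)
w(r) = 4*r**2 (w(r) = (2*r)*(2*r) = 4*r**2)
V(m, I) = 64 (V(m, I) = 4*4**2 = 4*16 = 64)
D = -29/10 (D = -3 - 1/(-10) = -3 - 1*(-1/10) = -3 + 1/10 = -29/10 ≈ -2.9000)
V(-2, (4*n)*(-4))*D = 64*(-29/10) = -928/5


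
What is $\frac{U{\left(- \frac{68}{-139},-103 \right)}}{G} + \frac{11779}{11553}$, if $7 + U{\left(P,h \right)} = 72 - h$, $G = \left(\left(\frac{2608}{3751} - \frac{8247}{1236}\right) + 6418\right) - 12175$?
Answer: $\frac{33968775294175}{34297675638837} \approx 0.99041$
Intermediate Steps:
$G = - \frac{8906173887}{1545412}$ ($G = \left(\left(2608 \cdot \frac{1}{3751} - \frac{2749}{412}\right) + 6418\right) - 12175 = \left(\left(\frac{2608}{3751} - \frac{2749}{412}\right) + 6418\right) - 12175 = \left(- \frac{9237003}{1545412} + 6418\right) - 12175 = \frac{9909217213}{1545412} - 12175 = - \frac{8906173887}{1545412} \approx -5763.0$)
$U{\left(P,h \right)} = 65 - h$ ($U{\left(P,h \right)} = -7 - \left(-72 + h\right) = 65 - h$)
$\frac{U{\left(- \frac{68}{-139},-103 \right)}}{G} + \frac{11779}{11553} = \frac{65 - -103}{- \frac{8906173887}{1545412}} + \frac{11779}{11553} = \left(65 + 103\right) \left(- \frac{1545412}{8906173887}\right) + 11779 \cdot \frac{1}{11553} = 168 \left(- \frac{1545412}{8906173887}\right) + \frac{11779}{11553} = - \frac{86543072}{2968724629} + \frac{11779}{11553} = \frac{33968775294175}{34297675638837}$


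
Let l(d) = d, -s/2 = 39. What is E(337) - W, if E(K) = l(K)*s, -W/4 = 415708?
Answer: 1636546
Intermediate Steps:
W = -1662832 (W = -4*415708 = -1662832)
s = -78 (s = -2*39 = -78)
E(K) = -78*K (E(K) = K*(-78) = -78*K)
E(337) - W = -78*337 - 1*(-1662832) = -26286 + 1662832 = 1636546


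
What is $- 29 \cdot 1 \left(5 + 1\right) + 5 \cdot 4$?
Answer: $-154$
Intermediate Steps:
$- 29 \cdot 1 \left(5 + 1\right) + 5 \cdot 4 = - 29 \cdot 1 \cdot 6 + 20 = \left(-29\right) 6 + 20 = -174 + 20 = -154$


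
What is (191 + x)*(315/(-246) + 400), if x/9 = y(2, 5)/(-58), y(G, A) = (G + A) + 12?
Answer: 356604365/4756 ≈ 74980.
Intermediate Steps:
y(G, A) = 12 + A + G (y(G, A) = (A + G) + 12 = 12 + A + G)
x = -171/58 (x = 9*((12 + 5 + 2)/(-58)) = 9*(19*(-1/58)) = 9*(-19/58) = -171/58 ≈ -2.9483)
(191 + x)*(315/(-246) + 400) = (191 - 171/58)*(315/(-246) + 400) = 10907*(315*(-1/246) + 400)/58 = 10907*(-105/82 + 400)/58 = (10907/58)*(32695/82) = 356604365/4756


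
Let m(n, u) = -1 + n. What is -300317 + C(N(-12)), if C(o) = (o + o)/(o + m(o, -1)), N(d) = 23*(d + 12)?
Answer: -300317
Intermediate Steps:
N(d) = 276 + 23*d (N(d) = 23*(12 + d) = 276 + 23*d)
C(o) = 2*o/(-1 + 2*o) (C(o) = (o + o)/(o + (-1 + o)) = (2*o)/(-1 + 2*o) = 2*o/(-1 + 2*o))
-300317 + C(N(-12)) = -300317 + 2*(276 + 23*(-12))/(-1 + 2*(276 + 23*(-12))) = -300317 + 2*(276 - 276)/(-1 + 2*(276 - 276)) = -300317 + 2*0/(-1 + 2*0) = -300317 + 2*0/(-1 + 0) = -300317 + 2*0/(-1) = -300317 + 2*0*(-1) = -300317 + 0 = -300317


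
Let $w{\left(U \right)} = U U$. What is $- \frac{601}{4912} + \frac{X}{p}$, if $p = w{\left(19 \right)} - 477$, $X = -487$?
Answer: $\frac{580607}{142448} \approx 4.0759$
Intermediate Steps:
$w{\left(U \right)} = U^{2}$
$p = -116$ ($p = 19^{2} - 477 = 361 - 477 = -116$)
$- \frac{601}{4912} + \frac{X}{p} = - \frac{601}{4912} - \frac{487}{-116} = \left(-601\right) \frac{1}{4912} - - \frac{487}{116} = - \frac{601}{4912} + \frac{487}{116} = \frac{580607}{142448}$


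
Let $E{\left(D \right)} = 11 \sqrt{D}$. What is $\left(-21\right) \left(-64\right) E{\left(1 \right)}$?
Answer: $14784$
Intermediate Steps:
$\left(-21\right) \left(-64\right) E{\left(1 \right)} = \left(-21\right) \left(-64\right) 11 \sqrt{1} = 1344 \cdot 11 \cdot 1 = 1344 \cdot 11 = 14784$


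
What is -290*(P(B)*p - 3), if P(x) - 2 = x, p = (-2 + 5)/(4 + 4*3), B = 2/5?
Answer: 1479/2 ≈ 739.50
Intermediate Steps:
B = 2/5 (B = 2*(1/5) = 2/5 ≈ 0.40000)
p = 3/16 (p = 3/(4 + 12) = 3/16 ≈ 0.18750)
P(x) = 2 + x
-290*(P(B)*p - 3) = -290*((2 + 2/5)*(3/16) - 3) = -290*((12/5)*(3/16) - 3) = -290*(9/20 - 3) = -290*(-51/20) = 1479/2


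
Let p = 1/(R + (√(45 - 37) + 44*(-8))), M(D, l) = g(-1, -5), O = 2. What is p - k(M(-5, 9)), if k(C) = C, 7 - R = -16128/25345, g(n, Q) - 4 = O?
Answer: -457247491091919/76171047090409 - 1284738050*√2/76171047090409 ≈ -6.0029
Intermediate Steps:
g(n, Q) = 6 (g(n, Q) = 4 + 2 = 6)
M(D, l) = 6
R = 193543/25345 (R = 7 - (-16128)/25345 = 7 - 1*(-16128/25345) = 7 + 16128/25345 = 193543/25345 ≈ 7.6363)
p = 1/(-8727897/25345 + 2*√2) (p = 1/(193543/25345 + (√(45 - 37) + 44*(-8))) = 1/(193543/25345 + (√8 - 352)) = 1/(193543/25345 + (2*√2 - 352)) = 1/(193543/25345 + (-352 + 2*√2)) = 1/(-8727897/25345 + 2*√2) ≈ -0.0029280)
p - k(M(-5, 9)) = (-221208549465/76171047090409 - 1284738050*√2/76171047090409) - 1*6 = (-221208549465/76171047090409 - 1284738050*√2/76171047090409) - 6 = -457247491091919/76171047090409 - 1284738050*√2/76171047090409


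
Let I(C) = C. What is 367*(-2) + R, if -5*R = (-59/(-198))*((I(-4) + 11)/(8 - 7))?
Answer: -727073/990 ≈ -734.42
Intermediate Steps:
R = -413/990 (R = -(-59/(-198))*(-4 + 11)/(8 - 7)/5 = -(-59*(-1/198))*7/1/5 = -59*7*1/990 = -59*7/990 = -1/5*413/198 = -413/990 ≈ -0.41717)
367*(-2) + R = 367*(-2) - 413/990 = -734 - 413/990 = -727073/990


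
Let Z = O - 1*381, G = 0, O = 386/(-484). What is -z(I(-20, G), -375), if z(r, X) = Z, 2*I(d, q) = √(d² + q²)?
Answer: 92395/242 ≈ 381.80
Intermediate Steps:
O = -193/242 (O = 386*(-1/484) = -193/242 ≈ -0.79752)
I(d, q) = √(d² + q²)/2
Z = -92395/242 (Z = -193/242 - 1*381 = -193/242 - 381 = -92395/242 ≈ -381.80)
z(r, X) = -92395/242
-z(I(-20, G), -375) = -1*(-92395/242) = 92395/242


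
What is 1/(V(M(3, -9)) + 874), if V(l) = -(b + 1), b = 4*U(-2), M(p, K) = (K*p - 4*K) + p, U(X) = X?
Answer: 1/881 ≈ 0.0011351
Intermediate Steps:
M(p, K) = p - 4*K + K*p (M(p, K) = (-4*K + K*p) + p = p - 4*K + K*p)
b = -8 (b = 4*(-2) = -8)
V(l) = 7 (V(l) = -(-8 + 1) = -1*(-7) = 7)
1/(V(M(3, -9)) + 874) = 1/(7 + 874) = 1/881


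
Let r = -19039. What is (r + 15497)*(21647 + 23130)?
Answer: -158600134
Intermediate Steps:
(r + 15497)*(21647 + 23130) = (-19039 + 15497)*(21647 + 23130) = -3542*44777 = -158600134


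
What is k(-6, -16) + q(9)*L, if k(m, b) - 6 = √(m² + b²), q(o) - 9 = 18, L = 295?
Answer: 7971 + 2*√73 ≈ 7988.1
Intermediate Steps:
q(o) = 27 (q(o) = 9 + 18 = 27)
k(m, b) = 6 + √(b² + m²) (k(m, b) = 6 + √(m² + b²) = 6 + √(b² + m²))
k(-6, -16) + q(9)*L = (6 + √((-16)² + (-6)²)) + 27*295 = (6 + √(256 + 36)) + 7965 = (6 + √292) + 7965 = (6 + 2*√73) + 7965 = 7971 + 2*√73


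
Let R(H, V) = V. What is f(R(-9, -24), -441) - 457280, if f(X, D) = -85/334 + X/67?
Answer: -10233025551/22378 ≈ -4.5728e+5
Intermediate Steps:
f(X, D) = -85/334 + X/67 (f(X, D) = -85*1/334 + X*(1/67) = -85/334 + X/67)
f(R(-9, -24), -441) - 457280 = (-85/334 + (1/67)*(-24)) - 457280 = (-85/334 - 24/67) - 457280 = -13711/22378 - 457280 = -10233025551/22378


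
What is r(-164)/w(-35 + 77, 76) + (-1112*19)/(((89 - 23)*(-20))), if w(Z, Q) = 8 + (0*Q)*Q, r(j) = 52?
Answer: 7427/330 ≈ 22.506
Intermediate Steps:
w(Z, Q) = 8 (w(Z, Q) = 8 + 0*Q = 8 + 0 = 8)
r(-164)/w(-35 + 77, 76) + (-1112*19)/(((89 - 23)*(-20))) = 52/8 + (-1112*19)/(((89 - 23)*(-20))) = 52*(⅛) - 21128/(66*(-20)) = 13/2 - 21128/(-1320) = 13/2 - 21128*(-1/1320) = 13/2 + 2641/165 = 7427/330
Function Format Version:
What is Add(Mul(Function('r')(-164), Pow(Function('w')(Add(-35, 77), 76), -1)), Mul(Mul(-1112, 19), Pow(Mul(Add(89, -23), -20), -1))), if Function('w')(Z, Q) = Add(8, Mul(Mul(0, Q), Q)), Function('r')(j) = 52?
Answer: Rational(7427, 330) ≈ 22.506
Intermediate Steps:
Function('w')(Z, Q) = 8 (Function('w')(Z, Q) = Add(8, Mul(0, Q)) = Add(8, 0) = 8)
Add(Mul(Function('r')(-164), Pow(Function('w')(Add(-35, 77), 76), -1)), Mul(Mul(-1112, 19), Pow(Mul(Add(89, -23), -20), -1))) = Add(Mul(52, Pow(8, -1)), Mul(Mul(-1112, 19), Pow(Mul(Add(89, -23), -20), -1))) = Add(Mul(52, Rational(1, 8)), Mul(-21128, Pow(Mul(66, -20), -1))) = Add(Rational(13, 2), Mul(-21128, Pow(-1320, -1))) = Add(Rational(13, 2), Mul(-21128, Rational(-1, 1320))) = Add(Rational(13, 2), Rational(2641, 165)) = Rational(7427, 330)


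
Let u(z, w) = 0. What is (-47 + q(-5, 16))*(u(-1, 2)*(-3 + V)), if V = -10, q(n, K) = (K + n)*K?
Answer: 0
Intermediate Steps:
q(n, K) = K*(K + n)
(-47 + q(-5, 16))*(u(-1, 2)*(-3 + V)) = (-47 + 16*(16 - 5))*(0*(-3 - 10)) = (-47 + 16*11)*(0*(-13)) = (-47 + 176)*0 = 129*0 = 0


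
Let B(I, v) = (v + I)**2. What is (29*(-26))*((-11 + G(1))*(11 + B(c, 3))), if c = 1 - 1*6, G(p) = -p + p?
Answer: 124410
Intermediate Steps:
G(p) = 0
c = -5 (c = 1 - 6 = -5)
B(I, v) = (I + v)**2
(29*(-26))*((-11 + G(1))*(11 + B(c, 3))) = (29*(-26))*((-11 + 0)*(11 + (-5 + 3)**2)) = -(-8294)*(11 + (-2)**2) = -(-8294)*(11 + 4) = -(-8294)*15 = -754*(-165) = 124410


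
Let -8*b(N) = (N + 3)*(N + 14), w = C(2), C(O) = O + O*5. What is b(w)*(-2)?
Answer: 195/2 ≈ 97.500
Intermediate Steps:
C(O) = 6*O (C(O) = O + 5*O = 6*O)
w = 12 (w = 6*2 = 12)
b(N) = -(3 + N)*(14 + N)/8 (b(N) = -(N + 3)*(N + 14)/8 = -(3 + N)*(14 + N)/8)
b(w)*(-2) = (-21/4 - 17/8*12 - ⅛*12²)*(-2) = (-21/4 - 51/2 - ⅛*144)*(-2) = (-21/4 - 51/2 - 18)*(-2) = -195/4*(-2) = 195/2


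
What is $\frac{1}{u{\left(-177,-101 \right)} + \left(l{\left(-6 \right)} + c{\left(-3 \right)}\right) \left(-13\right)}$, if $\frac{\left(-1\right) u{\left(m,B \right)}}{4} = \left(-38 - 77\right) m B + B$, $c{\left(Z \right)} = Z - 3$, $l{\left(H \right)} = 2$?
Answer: $\frac{1}{8223876} \approx 1.216 \cdot 10^{-7}$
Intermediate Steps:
$c{\left(Z \right)} = -3 + Z$
$u{\left(m,B \right)} = - 4 B + 460 B m$ ($u{\left(m,B \right)} = - 4 \left(\left(-38 - 77\right) m B + B\right) = - 4 \left(- 115 m B + B\right) = - 4 \left(- 115 B m + B\right) = - 4 \left(B - 115 B m\right) = - 4 B + 460 B m$)
$\frac{1}{u{\left(-177,-101 \right)} + \left(l{\left(-6 \right)} + c{\left(-3 \right)}\right) \left(-13\right)} = \frac{1}{4 \left(-101\right) \left(-1 + 115 \left(-177\right)\right) + \left(2 - 6\right) \left(-13\right)} = \frac{1}{4 \left(-101\right) \left(-1 - 20355\right) + \left(2 - 6\right) \left(-13\right)} = \frac{1}{4 \left(-101\right) \left(-20356\right) - -52} = \frac{1}{8223824 + 52} = \frac{1}{8223876}$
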